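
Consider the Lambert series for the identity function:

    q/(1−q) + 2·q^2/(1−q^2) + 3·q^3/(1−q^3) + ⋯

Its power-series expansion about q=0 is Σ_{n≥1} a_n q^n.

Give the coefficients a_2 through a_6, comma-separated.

q^2  k|2↦f(k): 2:2 1:1  a_2=3
d|3:{1,3}  Σf=1+3=4
[q^4] f(1)=1,f(2)=2,f(4)=4 ⇒ 7
n=5: 5·1 1·5  f→[5+1]=6
q^6  k|6↦f(k): 6:6 3:3 2:2 1:1  a_6=12

3, 4, 7, 6, 12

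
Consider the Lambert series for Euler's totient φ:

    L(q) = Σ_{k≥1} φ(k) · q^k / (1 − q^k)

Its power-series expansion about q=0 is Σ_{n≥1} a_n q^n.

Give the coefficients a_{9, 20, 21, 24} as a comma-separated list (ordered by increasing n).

n=9: 9·1 3·3 1·9  φ→[6+2+1]=9
n=20: 1·20 2·10 4·5 5·4 10·2 20·1  φ→[1+1+2+4+4+8]=20
d|21:{1,3,7,21}  Σφ=1+2+6+12=21
d|24:{24,12,8,6,4,3,2,1}  Σφ=8+4+4+2+2+2+1+1=24

9, 20, 21, 24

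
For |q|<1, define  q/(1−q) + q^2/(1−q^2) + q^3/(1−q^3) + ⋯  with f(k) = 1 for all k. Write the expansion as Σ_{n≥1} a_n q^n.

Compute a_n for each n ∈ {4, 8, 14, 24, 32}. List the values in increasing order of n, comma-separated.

[q^4] f(1)=1,f(2)=1,f(4)=1 ⇒ 3
q^8  k|8↦f(k): 1:1 2:1 4:1 8:1  a_8=4
d|14:{14,7,2,1}  Σf=1+1+1+1=4
d|24:{24,12,8,6,4,3,2,1}  Σf=1+1+1+1+1+1+1+1=8
n=32: 1·32 2·16 4·8 8·4 16·2 32·1  f→[1+1+1+1+1+1]=6

3, 4, 4, 8, 6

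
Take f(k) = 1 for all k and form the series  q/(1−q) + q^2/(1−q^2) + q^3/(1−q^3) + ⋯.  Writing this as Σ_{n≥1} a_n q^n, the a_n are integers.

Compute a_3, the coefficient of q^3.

q^3  k|3↦f(k): 3:1 1:1  a_3=2

a_3 = 2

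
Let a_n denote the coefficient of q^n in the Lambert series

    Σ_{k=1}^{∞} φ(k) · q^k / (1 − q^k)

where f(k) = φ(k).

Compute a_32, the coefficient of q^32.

q^32  k|32↦φ(k): 1:1 2:1 4:2 8:4 16:8 32:16  a_32=32

a_32 = 32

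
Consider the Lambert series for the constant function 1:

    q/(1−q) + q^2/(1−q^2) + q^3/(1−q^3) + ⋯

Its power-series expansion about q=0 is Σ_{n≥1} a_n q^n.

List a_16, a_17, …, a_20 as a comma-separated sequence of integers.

5, 2, 6, 2, 6

d|16:{16,8,4,2,1}  Σf=1+1+1+1+1=5
n=17: 1·17 17·1  f→[1+1]=2
n=18: 18·1 9·2 6·3 3·6 2·9 1·18  f→[1+1+1+1+1+1]=6
d|19:{1,19}  Σf=1+1=2
[q^20] f(20)=1,f(10)=1,f(5)=1,f(4)=1,f(2)=1,f(1)=1 ⇒ 6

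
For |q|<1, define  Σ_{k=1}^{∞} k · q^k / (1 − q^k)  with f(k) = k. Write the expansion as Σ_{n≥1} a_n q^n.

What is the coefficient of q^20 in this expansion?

d|20:{1,2,4,5,10,20}  Σf=1+2+4+5+10+20=42

a_20 = 42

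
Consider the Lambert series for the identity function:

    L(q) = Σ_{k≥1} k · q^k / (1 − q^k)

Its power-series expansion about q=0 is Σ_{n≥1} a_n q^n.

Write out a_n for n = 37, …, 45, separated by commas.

d|37:{1,37}  Σf=1+37=38
q^38  k|38↦f(k): 1:1 2:2 19:19 38:38  a_38=60
d|39:{39,13,3,1}  Σf=39+13+3+1=56
q^40  k|40↦f(k): 1:1 2:2 4:4 5:5 8:8 10:10 20:20 40:40  a_40=90
[q^41] f(1)=1,f(41)=41 ⇒ 42
d|42:{42,21,14,7,6,3,2,1}  Σf=42+21+14+7+6+3+2+1=96
n=43: 43·1 1·43  f→[43+1]=44
d|44:{44,22,11,4,2,1}  Σf=44+22+11+4+2+1=84
[q^45] f(1)=1,f(3)=3,f(5)=5,f(9)=9,f(15)=15,f(45)=45 ⇒ 78

38, 60, 56, 90, 42, 96, 44, 84, 78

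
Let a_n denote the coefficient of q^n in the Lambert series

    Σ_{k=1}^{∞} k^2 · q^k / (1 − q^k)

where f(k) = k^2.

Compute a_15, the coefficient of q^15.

a_15 = 260

d|15:{15,5,3,1}  Σf=225+25+9+1=260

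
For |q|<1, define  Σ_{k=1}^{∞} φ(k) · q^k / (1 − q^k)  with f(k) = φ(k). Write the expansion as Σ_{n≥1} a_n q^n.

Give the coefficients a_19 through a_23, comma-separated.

[q^19] φ(1)=1,φ(19)=18 ⇒ 19
n=20: 20·1 10·2 5·4 4·5 2·10 1·20  φ→[8+4+4+2+1+1]=20
n=21: 1·21 3·7 7·3 21·1  φ→[1+2+6+12]=21
q^22  k|22↦φ(k): 22:10 11:10 2:1 1:1  a_22=22
n=23: 23·1 1·23  φ→[22+1]=23

19, 20, 21, 22, 23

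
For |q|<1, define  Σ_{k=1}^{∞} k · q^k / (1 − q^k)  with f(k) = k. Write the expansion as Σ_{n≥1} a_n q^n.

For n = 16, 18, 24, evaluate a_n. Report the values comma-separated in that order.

31, 39, 60

q^16  k|16↦f(k): 16:16 8:8 4:4 2:2 1:1  a_16=31
[q^18] f(1)=1,f(2)=2,f(3)=3,f(6)=6,f(9)=9,f(18)=18 ⇒ 39
d|24:{1,2,3,4,6,8,12,24}  Σf=1+2+3+4+6+8+12+24=60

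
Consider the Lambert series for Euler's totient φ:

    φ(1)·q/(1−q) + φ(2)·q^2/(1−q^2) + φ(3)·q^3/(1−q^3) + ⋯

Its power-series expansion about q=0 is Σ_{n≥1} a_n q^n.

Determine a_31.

n=31: 31·1 1·31  φ→[30+1]=31

a_31 = 31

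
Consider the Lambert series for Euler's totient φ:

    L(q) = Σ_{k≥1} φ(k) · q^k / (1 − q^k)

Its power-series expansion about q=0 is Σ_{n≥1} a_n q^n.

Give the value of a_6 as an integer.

q^6  k|6↦φ(k): 1:1 2:1 3:2 6:2  a_6=6

a_6 = 6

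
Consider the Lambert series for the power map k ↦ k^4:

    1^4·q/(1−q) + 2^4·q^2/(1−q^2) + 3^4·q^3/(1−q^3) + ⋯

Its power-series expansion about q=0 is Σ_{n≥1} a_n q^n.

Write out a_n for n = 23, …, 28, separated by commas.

n=23: 23·1 1·23  f→[279841+1]=279842
d|24:{1,2,3,4,6,8,12,24}  Σf=1+16+81+256+1296+4096+20736+331776=358258
[q^25] f(1)=1,f(5)=625,f(25)=390625 ⇒ 391251
d|26:{26,13,2,1}  Σf=456976+28561+16+1=485554
[q^27] f(1)=1,f(3)=81,f(9)=6561,f(27)=531441 ⇒ 538084
d|28:{28,14,7,4,2,1}  Σf=614656+38416+2401+256+16+1=655746

279842, 358258, 391251, 485554, 538084, 655746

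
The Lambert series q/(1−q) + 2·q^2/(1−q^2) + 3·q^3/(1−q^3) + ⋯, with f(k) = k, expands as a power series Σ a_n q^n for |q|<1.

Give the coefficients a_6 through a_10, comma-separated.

12, 8, 15, 13, 18

n=6: 1·6 2·3 3·2 6·1  f→[1+2+3+6]=12
n=7: 1·7 7·1  f→[1+7]=8
[q^8] f(1)=1,f(2)=2,f(4)=4,f(8)=8 ⇒ 15
d|9:{9,3,1}  Σf=9+3+1=13
q^10  k|10↦f(k): 1:1 2:2 5:5 10:10  a_10=18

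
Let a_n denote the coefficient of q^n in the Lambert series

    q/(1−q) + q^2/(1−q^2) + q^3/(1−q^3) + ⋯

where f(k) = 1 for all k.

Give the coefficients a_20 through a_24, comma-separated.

6, 4, 4, 2, 8

n=20: 1·20 2·10 4·5 5·4 10·2 20·1  f→[1+1+1+1+1+1]=6
d|21:{1,3,7,21}  Σf=1+1+1+1=4
q^22  k|22↦f(k): 1:1 2:1 11:1 22:1  a_22=4
[q^23] f(23)=1,f(1)=1 ⇒ 2
q^24  k|24↦f(k): 1:1 2:1 3:1 4:1 6:1 8:1 12:1 24:1  a_24=8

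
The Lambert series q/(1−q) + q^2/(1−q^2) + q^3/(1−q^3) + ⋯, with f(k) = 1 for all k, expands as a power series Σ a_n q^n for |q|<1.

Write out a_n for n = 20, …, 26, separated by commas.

d|20:{20,10,5,4,2,1}  Σf=1+1+1+1+1+1=6
n=21: 1·21 3·7 7·3 21·1  f→[1+1+1+1]=4
q^22  k|22↦f(k): 1:1 2:1 11:1 22:1  a_22=4
n=23: 1·23 23·1  f→[1+1]=2
d|24:{1,2,3,4,6,8,12,24}  Σf=1+1+1+1+1+1+1+1=8
[q^25] f(25)=1,f(5)=1,f(1)=1 ⇒ 3
n=26: 26·1 13·2 2·13 1·26  f→[1+1+1+1]=4

6, 4, 4, 2, 8, 3, 4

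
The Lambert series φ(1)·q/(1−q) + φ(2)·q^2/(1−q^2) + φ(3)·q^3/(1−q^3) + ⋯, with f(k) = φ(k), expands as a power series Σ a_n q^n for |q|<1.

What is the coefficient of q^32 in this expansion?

[q^32] φ(32)=16,φ(16)=8,φ(8)=4,φ(4)=2,φ(2)=1,φ(1)=1 ⇒ 32

a_32 = 32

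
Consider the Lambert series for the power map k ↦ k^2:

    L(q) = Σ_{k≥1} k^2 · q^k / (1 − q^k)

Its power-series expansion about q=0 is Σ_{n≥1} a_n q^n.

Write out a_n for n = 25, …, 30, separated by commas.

d|25:{25,5,1}  Σf=625+25+1=651
n=26: 26·1 13·2 2·13 1·26  f→[676+169+4+1]=850
q^27  k|27↦f(k): 1:1 3:9 9:81 27:729  a_27=820
n=28: 28·1 14·2 7·4 4·7 2·14 1·28  f→[784+196+49+16+4+1]=1050
[q^29] f(1)=1,f(29)=841 ⇒ 842
q^30  k|30↦f(k): 1:1 2:4 3:9 5:25 6:36 10:100 15:225 30:900  a_30=1300

651, 850, 820, 1050, 842, 1300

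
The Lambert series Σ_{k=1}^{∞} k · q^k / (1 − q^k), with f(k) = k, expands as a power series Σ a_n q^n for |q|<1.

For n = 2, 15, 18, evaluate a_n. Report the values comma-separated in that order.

n=2: 1·2 2·1  f→[1+2]=3
[q^15] f(1)=1,f(3)=3,f(5)=5,f(15)=15 ⇒ 24
n=18: 18·1 9·2 6·3 3·6 2·9 1·18  f→[18+9+6+3+2+1]=39

3, 24, 39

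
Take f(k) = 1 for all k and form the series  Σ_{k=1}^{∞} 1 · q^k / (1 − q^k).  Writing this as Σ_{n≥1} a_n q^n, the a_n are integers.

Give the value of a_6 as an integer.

a_6 = 4

d|6:{1,2,3,6}  Σf=1+1+1+1=4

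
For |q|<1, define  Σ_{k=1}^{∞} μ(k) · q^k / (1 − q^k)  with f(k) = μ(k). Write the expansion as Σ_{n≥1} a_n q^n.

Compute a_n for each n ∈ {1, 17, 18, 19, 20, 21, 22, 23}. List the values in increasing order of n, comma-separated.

1, 0, 0, 0, 0, 0, 0, 0

q^1  k|1↦μ(k): 1:1  a_1=1
[q^17] μ(1)=1,μ(17)=-1 ⇒ 0
d|18:{1,2,3,6,9,18}  Σμ=1+(-1)+(-1)+1+0+0=0
[q^19] μ(19)=-1,μ(1)=1 ⇒ 0
d|20:{1,2,4,5,10,20}  Σμ=1+(-1)+0+(-1)+1+0=0
n=21: 21·1 7·3 3·7 1·21  μ→[1+(-1)+(-1)+1]=0
n=22: 1·22 2·11 11·2 22·1  μ→[1+(-1)+(-1)+1]=0
[q^23] μ(1)=1,μ(23)=-1 ⇒ 0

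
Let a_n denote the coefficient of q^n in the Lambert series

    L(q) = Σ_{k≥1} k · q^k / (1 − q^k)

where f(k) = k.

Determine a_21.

n=21: 1·21 3·7 7·3 21·1  f→[1+3+7+21]=32

a_21 = 32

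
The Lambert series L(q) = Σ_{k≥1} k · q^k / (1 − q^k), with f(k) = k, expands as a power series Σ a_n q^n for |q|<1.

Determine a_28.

n=28: 1·28 2·14 4·7 7·4 14·2 28·1  f→[1+2+4+7+14+28]=56

a_28 = 56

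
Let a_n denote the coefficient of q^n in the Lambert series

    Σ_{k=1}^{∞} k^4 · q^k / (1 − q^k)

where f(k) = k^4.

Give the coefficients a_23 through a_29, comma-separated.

279842, 358258, 391251, 485554, 538084, 655746, 707282

n=23: 1·23 23·1  f→[1+279841]=279842
n=24: 1·24 2·12 3·8 4·6 6·4 8·3 12·2 24·1  f→[1+16+81+256+1296+4096+20736+331776]=358258
q^25  k|25↦f(k): 1:1 5:625 25:390625  a_25=391251
n=26: 1·26 2·13 13·2 26·1  f→[1+16+28561+456976]=485554
d|27:{1,3,9,27}  Σf=1+81+6561+531441=538084
[q^28] f(28)=614656,f(14)=38416,f(7)=2401,f(4)=256,f(2)=16,f(1)=1 ⇒ 655746
q^29  k|29↦f(k): 29:707281 1:1  a_29=707282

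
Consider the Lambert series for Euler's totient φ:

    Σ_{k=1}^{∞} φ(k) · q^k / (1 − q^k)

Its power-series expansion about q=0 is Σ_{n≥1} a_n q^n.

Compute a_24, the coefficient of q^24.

d|24:{1,2,3,4,6,8,12,24}  Σφ=1+1+2+2+2+4+4+8=24

a_24 = 24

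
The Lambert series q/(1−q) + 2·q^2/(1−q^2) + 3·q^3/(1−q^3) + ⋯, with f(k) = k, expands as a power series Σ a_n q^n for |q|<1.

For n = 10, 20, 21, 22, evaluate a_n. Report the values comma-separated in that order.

n=10: 10·1 5·2 2·5 1·10  f→[10+5+2+1]=18
d|20:{20,10,5,4,2,1}  Σf=20+10+5+4+2+1=42
n=21: 21·1 7·3 3·7 1·21  f→[21+7+3+1]=32
d|22:{22,11,2,1}  Σf=22+11+2+1=36

18, 42, 32, 36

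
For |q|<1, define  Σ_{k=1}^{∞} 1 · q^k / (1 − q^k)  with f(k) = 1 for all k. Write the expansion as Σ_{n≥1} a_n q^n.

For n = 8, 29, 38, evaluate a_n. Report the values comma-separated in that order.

4, 2, 4

q^8  k|8↦f(k): 8:1 4:1 2:1 1:1  a_8=4
d|29:{29,1}  Σf=1+1=2
[q^38] f(1)=1,f(2)=1,f(19)=1,f(38)=1 ⇒ 4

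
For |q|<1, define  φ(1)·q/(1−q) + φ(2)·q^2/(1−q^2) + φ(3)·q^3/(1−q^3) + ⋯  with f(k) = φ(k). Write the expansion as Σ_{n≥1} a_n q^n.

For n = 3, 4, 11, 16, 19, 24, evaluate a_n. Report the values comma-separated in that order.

d|3:{1,3}  Σφ=1+2=3
d|4:{1,2,4}  Σφ=1+1+2=4
n=11: 11·1 1·11  φ→[10+1]=11
d|16:{16,8,4,2,1}  Σφ=8+4+2+1+1=16
n=19: 1·19 19·1  φ→[1+18]=19
[q^24] φ(24)=8,φ(12)=4,φ(8)=4,φ(6)=2,φ(4)=2,φ(3)=2,φ(2)=1,φ(1)=1 ⇒ 24

3, 4, 11, 16, 19, 24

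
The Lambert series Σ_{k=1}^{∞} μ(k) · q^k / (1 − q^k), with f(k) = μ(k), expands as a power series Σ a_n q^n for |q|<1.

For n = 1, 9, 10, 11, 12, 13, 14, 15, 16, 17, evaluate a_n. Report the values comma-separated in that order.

1, 0, 0, 0, 0, 0, 0, 0, 0, 0

d|1:{1}  Σμ=1=1
d|9:{1,3,9}  Σμ=1+(-1)+0=0
d|10:{1,2,5,10}  Σμ=1+(-1)+(-1)+1=0
[q^11] μ(1)=1,μ(11)=-1 ⇒ 0
n=12: 12·1 6·2 4·3 3·4 2·6 1·12  μ→[0+1+0+(-1)+(-1)+1]=0
d|13:{13,1}  Σμ=(-1)+1=0
n=14: 1·14 2·7 7·2 14·1  μ→[1+(-1)+(-1)+1]=0
[q^15] μ(1)=1,μ(3)=-1,μ(5)=-1,μ(15)=1 ⇒ 0
q^16  k|16↦μ(k): 1:1 2:-1 4:0 8:0 16:0  a_16=0
q^17  k|17↦μ(k): 17:-1 1:1  a_17=0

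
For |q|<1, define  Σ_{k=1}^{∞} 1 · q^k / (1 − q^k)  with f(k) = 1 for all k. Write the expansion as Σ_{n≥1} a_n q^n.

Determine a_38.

a_38 = 4

d|38:{1,2,19,38}  Σf=1+1+1+1=4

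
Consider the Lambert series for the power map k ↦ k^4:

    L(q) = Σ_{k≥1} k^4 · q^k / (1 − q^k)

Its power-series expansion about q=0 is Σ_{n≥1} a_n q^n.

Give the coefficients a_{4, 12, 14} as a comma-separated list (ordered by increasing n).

273, 22386, 40834

[q^4] f(4)=256,f(2)=16,f(1)=1 ⇒ 273
d|12:{12,6,4,3,2,1}  Σf=20736+1296+256+81+16+1=22386
[q^14] f(1)=1,f(2)=16,f(7)=2401,f(14)=38416 ⇒ 40834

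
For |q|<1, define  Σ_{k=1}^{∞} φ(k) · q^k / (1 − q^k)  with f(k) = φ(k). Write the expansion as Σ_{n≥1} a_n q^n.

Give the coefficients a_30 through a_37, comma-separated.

q^30  k|30↦φ(k): 1:1 2:1 3:2 5:4 6:2 10:4 15:8 30:8  a_30=30
q^31  k|31↦φ(k): 1:1 31:30  a_31=31
d|32:{32,16,8,4,2,1}  Σφ=16+8+4+2+1+1=32
[q^33] φ(33)=20,φ(11)=10,φ(3)=2,φ(1)=1 ⇒ 33
d|34:{1,2,17,34}  Σφ=1+1+16+16=34
q^35  k|35↦φ(k): 35:24 7:6 5:4 1:1  a_35=35
n=36: 1·36 2·18 3·12 4·9 6·6 9·4 12·3 18·2 36·1  φ→[1+1+2+2+2+6+4+6+12]=36
d|37:{1,37}  Σφ=1+36=37

30, 31, 32, 33, 34, 35, 36, 37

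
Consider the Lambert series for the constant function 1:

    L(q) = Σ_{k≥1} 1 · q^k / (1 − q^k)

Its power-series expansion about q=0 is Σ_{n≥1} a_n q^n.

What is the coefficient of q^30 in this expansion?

q^30  k|30↦f(k): 30:1 15:1 10:1 6:1 5:1 3:1 2:1 1:1  a_30=8

a_30 = 8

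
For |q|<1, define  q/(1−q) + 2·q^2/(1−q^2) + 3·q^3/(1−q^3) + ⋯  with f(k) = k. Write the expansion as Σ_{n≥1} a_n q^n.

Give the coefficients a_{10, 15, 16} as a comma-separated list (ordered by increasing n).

[q^10] f(1)=1,f(2)=2,f(5)=5,f(10)=10 ⇒ 18
n=15: 1·15 3·5 5·3 15·1  f→[1+3+5+15]=24
d|16:{16,8,4,2,1}  Σf=16+8+4+2+1=31

18, 24, 31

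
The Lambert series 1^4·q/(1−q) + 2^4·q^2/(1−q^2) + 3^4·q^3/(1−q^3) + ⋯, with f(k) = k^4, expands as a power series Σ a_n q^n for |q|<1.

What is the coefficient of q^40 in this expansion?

[q^40] f(40)=2560000,f(20)=160000,f(10)=10000,f(8)=4096,f(5)=625,f(4)=256,f(2)=16,f(1)=1 ⇒ 2734994

a_40 = 2734994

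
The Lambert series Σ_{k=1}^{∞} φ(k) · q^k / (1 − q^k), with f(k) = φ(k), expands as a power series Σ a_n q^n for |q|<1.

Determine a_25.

n=25: 1·25 5·5 25·1  φ→[1+4+20]=25

a_25 = 25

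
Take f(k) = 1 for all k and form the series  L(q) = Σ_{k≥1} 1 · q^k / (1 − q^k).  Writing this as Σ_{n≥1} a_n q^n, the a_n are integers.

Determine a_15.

a_15 = 4

d|15:{1,3,5,15}  Σf=1+1+1+1=4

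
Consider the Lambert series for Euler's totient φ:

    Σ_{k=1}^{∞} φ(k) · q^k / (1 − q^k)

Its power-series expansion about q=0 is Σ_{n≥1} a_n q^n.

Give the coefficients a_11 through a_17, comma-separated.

n=11: 11·1 1·11  φ→[10+1]=11
d|12:{12,6,4,3,2,1}  Σφ=4+2+2+2+1+1=12
n=13: 13·1 1·13  φ→[12+1]=13
n=14: 14·1 7·2 2·7 1·14  φ→[6+6+1+1]=14
n=15: 1·15 3·5 5·3 15·1  φ→[1+2+4+8]=15
n=16: 16·1 8·2 4·4 2·8 1·16  φ→[8+4+2+1+1]=16
[q^17] φ(17)=16,φ(1)=1 ⇒ 17

11, 12, 13, 14, 15, 16, 17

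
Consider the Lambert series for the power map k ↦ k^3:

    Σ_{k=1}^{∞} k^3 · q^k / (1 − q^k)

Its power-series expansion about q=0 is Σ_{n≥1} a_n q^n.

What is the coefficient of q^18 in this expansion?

a_18 = 6813

[q^18] f(1)=1,f(2)=8,f(3)=27,f(6)=216,f(9)=729,f(18)=5832 ⇒ 6813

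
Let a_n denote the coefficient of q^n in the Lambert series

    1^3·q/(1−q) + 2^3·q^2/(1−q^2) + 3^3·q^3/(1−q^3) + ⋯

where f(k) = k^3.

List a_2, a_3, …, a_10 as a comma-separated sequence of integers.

[q^2] f(2)=8,f(1)=1 ⇒ 9
d|3:{1,3}  Σf=1+27=28
n=4: 4·1 2·2 1·4  f→[64+8+1]=73
n=5: 5·1 1·5  f→[125+1]=126
n=6: 6·1 3·2 2·3 1·6  f→[216+27+8+1]=252
n=7: 7·1 1·7  f→[343+1]=344
q^8  k|8↦f(k): 1:1 2:8 4:64 8:512  a_8=585
d|9:{1,3,9}  Σf=1+27+729=757
[q^10] f(1)=1,f(2)=8,f(5)=125,f(10)=1000 ⇒ 1134

9, 28, 73, 126, 252, 344, 585, 757, 1134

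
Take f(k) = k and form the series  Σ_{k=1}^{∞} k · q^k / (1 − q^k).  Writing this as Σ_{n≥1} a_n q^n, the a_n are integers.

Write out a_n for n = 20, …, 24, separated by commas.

42, 32, 36, 24, 60

[q^20] f(20)=20,f(10)=10,f(5)=5,f(4)=4,f(2)=2,f(1)=1 ⇒ 42
d|21:{21,7,3,1}  Σf=21+7+3+1=32
[q^22] f(22)=22,f(11)=11,f(2)=2,f(1)=1 ⇒ 36
[q^23] f(23)=23,f(1)=1 ⇒ 24
q^24  k|24↦f(k): 1:1 2:2 3:3 4:4 6:6 8:8 12:12 24:24  a_24=60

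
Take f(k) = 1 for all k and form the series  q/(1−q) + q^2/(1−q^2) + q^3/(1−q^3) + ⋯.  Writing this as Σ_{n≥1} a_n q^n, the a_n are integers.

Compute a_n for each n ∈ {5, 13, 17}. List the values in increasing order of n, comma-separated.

q^5  k|5↦f(k): 1:1 5:1  a_5=2
q^13  k|13↦f(k): 13:1 1:1  a_13=2
n=17: 1·17 17·1  f→[1+1]=2

2, 2, 2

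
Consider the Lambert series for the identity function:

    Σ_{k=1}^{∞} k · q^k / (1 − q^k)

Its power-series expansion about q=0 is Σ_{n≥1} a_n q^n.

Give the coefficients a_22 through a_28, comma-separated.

n=22: 22·1 11·2 2·11 1·22  f→[22+11+2+1]=36
[q^23] f(1)=1,f(23)=23 ⇒ 24
[q^24] f(1)=1,f(2)=2,f(3)=3,f(4)=4,f(6)=6,f(8)=8,f(12)=12,f(24)=24 ⇒ 60
n=25: 1·25 5·5 25·1  f→[1+5+25]=31
[q^26] f(1)=1,f(2)=2,f(13)=13,f(26)=26 ⇒ 42
n=27: 27·1 9·3 3·9 1·27  f→[27+9+3+1]=40
[q^28] f(28)=28,f(14)=14,f(7)=7,f(4)=4,f(2)=2,f(1)=1 ⇒ 56

36, 24, 60, 31, 42, 40, 56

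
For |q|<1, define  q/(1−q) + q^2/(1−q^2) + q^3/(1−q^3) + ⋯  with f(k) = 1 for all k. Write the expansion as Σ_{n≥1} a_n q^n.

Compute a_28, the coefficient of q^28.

a_28 = 6

n=28: 1·28 2·14 4·7 7·4 14·2 28·1  f→[1+1+1+1+1+1]=6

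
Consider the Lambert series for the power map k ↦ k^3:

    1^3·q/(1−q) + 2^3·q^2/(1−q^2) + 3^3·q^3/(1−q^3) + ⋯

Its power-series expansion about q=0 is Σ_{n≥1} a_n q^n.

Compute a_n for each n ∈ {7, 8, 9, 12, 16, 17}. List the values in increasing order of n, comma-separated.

344, 585, 757, 2044, 4681, 4914

d|7:{7,1}  Σf=343+1=344
n=8: 1·8 2·4 4·2 8·1  f→[1+8+64+512]=585
d|9:{1,3,9}  Σf=1+27+729=757
[q^12] f(12)=1728,f(6)=216,f(4)=64,f(3)=27,f(2)=8,f(1)=1 ⇒ 2044
n=16: 16·1 8·2 4·4 2·8 1·16  f→[4096+512+64+8+1]=4681
n=17: 17·1 1·17  f→[4913+1]=4914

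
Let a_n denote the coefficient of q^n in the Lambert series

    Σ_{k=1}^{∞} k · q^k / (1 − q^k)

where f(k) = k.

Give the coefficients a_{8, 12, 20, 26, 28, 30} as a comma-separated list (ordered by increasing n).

n=8: 8·1 4·2 2·4 1·8  f→[8+4+2+1]=15
q^12  k|12↦f(k): 1:1 2:2 3:3 4:4 6:6 12:12  a_12=28
n=20: 1·20 2·10 4·5 5·4 10·2 20·1  f→[1+2+4+5+10+20]=42
[q^26] f(1)=1,f(2)=2,f(13)=13,f(26)=26 ⇒ 42
n=28: 1·28 2·14 4·7 7·4 14·2 28·1  f→[1+2+4+7+14+28]=56
q^30  k|30↦f(k): 30:30 15:15 10:10 6:6 5:5 3:3 2:2 1:1  a_30=72

15, 28, 42, 42, 56, 72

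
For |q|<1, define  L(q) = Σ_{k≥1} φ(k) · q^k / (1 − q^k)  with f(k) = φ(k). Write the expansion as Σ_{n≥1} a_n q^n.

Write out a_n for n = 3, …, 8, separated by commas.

q^3  k|3↦φ(k): 1:1 3:2  a_3=3
d|4:{4,2,1}  Σφ=2+1+1=4
[q^5] φ(1)=1,φ(5)=4 ⇒ 5
[q^6] φ(1)=1,φ(2)=1,φ(3)=2,φ(6)=2 ⇒ 6
n=7: 7·1 1·7  φ→[6+1]=7
d|8:{8,4,2,1}  Σφ=4+2+1+1=8

3, 4, 5, 6, 7, 8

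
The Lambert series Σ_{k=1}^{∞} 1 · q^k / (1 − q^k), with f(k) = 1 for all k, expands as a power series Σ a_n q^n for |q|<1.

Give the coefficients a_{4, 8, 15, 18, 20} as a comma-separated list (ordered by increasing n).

q^4  k|4↦f(k): 4:1 2:1 1:1  a_4=3
n=8: 8·1 4·2 2·4 1·8  f→[1+1+1+1]=4
d|15:{15,5,3,1}  Σf=1+1+1+1=4
n=18: 1·18 2·9 3·6 6·3 9·2 18·1  f→[1+1+1+1+1+1]=6
d|20:{20,10,5,4,2,1}  Σf=1+1+1+1+1+1=6

3, 4, 4, 6, 6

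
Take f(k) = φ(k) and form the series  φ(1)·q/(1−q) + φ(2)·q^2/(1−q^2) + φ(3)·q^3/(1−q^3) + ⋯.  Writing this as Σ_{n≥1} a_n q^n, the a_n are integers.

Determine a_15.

q^15  k|15↦φ(k): 15:8 5:4 3:2 1:1  a_15=15

a_15 = 15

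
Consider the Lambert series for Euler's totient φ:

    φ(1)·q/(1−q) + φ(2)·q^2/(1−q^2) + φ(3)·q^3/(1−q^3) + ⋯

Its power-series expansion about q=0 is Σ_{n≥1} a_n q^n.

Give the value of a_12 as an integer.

d|12:{1,2,3,4,6,12}  Σφ=1+1+2+2+2+4=12

a_12 = 12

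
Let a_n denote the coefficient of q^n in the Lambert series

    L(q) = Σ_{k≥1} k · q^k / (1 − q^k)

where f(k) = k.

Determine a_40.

a_40 = 90

d|40:{1,2,4,5,8,10,20,40}  Σf=1+2+4+5+8+10+20+40=90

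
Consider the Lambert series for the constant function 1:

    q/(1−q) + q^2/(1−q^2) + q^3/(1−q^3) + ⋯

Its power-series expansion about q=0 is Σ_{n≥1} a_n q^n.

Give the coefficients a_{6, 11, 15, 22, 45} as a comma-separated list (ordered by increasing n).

4, 2, 4, 4, 6

[q^6] f(1)=1,f(2)=1,f(3)=1,f(6)=1 ⇒ 4
q^11  k|11↦f(k): 1:1 11:1  a_11=2
[q^15] f(1)=1,f(3)=1,f(5)=1,f(15)=1 ⇒ 4
q^22  k|22↦f(k): 1:1 2:1 11:1 22:1  a_22=4
[q^45] f(1)=1,f(3)=1,f(5)=1,f(9)=1,f(15)=1,f(45)=1 ⇒ 6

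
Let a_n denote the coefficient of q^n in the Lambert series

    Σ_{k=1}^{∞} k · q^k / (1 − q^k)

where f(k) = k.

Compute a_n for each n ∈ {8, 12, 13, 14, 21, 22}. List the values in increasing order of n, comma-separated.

n=8: 8·1 4·2 2·4 1·8  f→[8+4+2+1]=15
q^12  k|12↦f(k): 12:12 6:6 4:4 3:3 2:2 1:1  a_12=28
q^13  k|13↦f(k): 1:1 13:13  a_13=14
n=14: 14·1 7·2 2·7 1·14  f→[14+7+2+1]=24
[q^21] f(21)=21,f(7)=7,f(3)=3,f(1)=1 ⇒ 32
[q^22] f(1)=1,f(2)=2,f(11)=11,f(22)=22 ⇒ 36

15, 28, 14, 24, 32, 36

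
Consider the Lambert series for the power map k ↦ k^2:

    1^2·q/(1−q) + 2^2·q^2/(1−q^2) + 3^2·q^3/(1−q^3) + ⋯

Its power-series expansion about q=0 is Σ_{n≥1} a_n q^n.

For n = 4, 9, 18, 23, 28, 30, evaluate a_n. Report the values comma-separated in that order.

q^4  k|4↦f(k): 1:1 2:4 4:16  a_4=21
q^9  k|9↦f(k): 9:81 3:9 1:1  a_9=91
d|18:{1,2,3,6,9,18}  Σf=1+4+9+36+81+324=455
[q^23] f(1)=1,f(23)=529 ⇒ 530
n=28: 28·1 14·2 7·4 4·7 2·14 1·28  f→[784+196+49+16+4+1]=1050
n=30: 30·1 15·2 10·3 6·5 5·6 3·10 2·15 1·30  f→[900+225+100+36+25+9+4+1]=1300

21, 91, 455, 530, 1050, 1300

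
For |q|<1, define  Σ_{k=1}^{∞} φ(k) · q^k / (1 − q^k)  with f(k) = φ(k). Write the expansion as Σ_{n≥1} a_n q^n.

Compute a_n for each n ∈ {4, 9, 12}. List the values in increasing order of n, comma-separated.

n=4: 4·1 2·2 1·4  φ→[2+1+1]=4
n=9: 9·1 3·3 1·9  φ→[6+2+1]=9
q^12  k|12↦φ(k): 12:4 6:2 4:2 3:2 2:1 1:1  a_12=12

4, 9, 12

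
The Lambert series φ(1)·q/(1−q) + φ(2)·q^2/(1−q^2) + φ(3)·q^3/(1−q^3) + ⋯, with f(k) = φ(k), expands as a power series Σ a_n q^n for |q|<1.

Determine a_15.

q^15  k|15↦φ(k): 15:8 5:4 3:2 1:1  a_15=15

a_15 = 15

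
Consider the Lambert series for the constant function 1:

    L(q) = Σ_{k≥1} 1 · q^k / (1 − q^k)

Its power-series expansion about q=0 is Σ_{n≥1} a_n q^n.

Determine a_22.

[q^22] f(1)=1,f(2)=1,f(11)=1,f(22)=1 ⇒ 4

a_22 = 4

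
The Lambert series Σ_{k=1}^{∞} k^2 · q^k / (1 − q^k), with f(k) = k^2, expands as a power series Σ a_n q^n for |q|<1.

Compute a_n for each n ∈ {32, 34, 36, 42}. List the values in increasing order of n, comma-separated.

1365, 1450, 1911, 2500

n=32: 1·32 2·16 4·8 8·4 16·2 32·1  f→[1+4+16+64+256+1024]=1365
[q^34] f(1)=1,f(2)=4,f(17)=289,f(34)=1156 ⇒ 1450
d|36:{1,2,3,4,6,9,12,18,36}  Σf=1+4+9+16+36+81+144+324+1296=1911
d|42:{1,2,3,6,7,14,21,42}  Σf=1+4+9+36+49+196+441+1764=2500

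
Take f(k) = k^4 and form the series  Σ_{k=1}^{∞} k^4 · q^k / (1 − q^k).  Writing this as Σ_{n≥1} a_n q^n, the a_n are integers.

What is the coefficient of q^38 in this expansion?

d|38:{38,19,2,1}  Σf=2085136+130321+16+1=2215474

a_38 = 2215474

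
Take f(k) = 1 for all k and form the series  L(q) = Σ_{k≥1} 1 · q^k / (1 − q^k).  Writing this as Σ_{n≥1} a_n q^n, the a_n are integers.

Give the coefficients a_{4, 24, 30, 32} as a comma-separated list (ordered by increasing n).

3, 8, 8, 6

q^4  k|4↦f(k): 1:1 2:1 4:1  a_4=3
d|24:{24,12,8,6,4,3,2,1}  Σf=1+1+1+1+1+1+1+1=8
n=30: 30·1 15·2 10·3 6·5 5·6 3·10 2·15 1·30  f→[1+1+1+1+1+1+1+1]=8
q^32  k|32↦f(k): 32:1 16:1 8:1 4:1 2:1 1:1  a_32=6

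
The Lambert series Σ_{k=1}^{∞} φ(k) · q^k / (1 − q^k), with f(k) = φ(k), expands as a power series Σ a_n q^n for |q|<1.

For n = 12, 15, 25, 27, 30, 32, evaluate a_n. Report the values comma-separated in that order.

n=12: 1·12 2·6 3·4 4·3 6·2 12·1  φ→[1+1+2+2+2+4]=12
d|15:{15,5,3,1}  Σφ=8+4+2+1=15
n=25: 25·1 5·5 1·25  φ→[20+4+1]=25
n=27: 27·1 9·3 3·9 1·27  φ→[18+6+2+1]=27
[q^30] φ(30)=8,φ(15)=8,φ(10)=4,φ(6)=2,φ(5)=4,φ(3)=2,φ(2)=1,φ(1)=1 ⇒ 30
d|32:{1,2,4,8,16,32}  Σφ=1+1+2+4+8+16=32

12, 15, 25, 27, 30, 32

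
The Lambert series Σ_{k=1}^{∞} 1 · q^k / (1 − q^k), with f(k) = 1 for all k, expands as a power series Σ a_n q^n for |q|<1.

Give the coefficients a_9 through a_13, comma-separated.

3, 4, 2, 6, 2

n=9: 9·1 3·3 1·9  f→[1+1+1]=3
[q^10] f(10)=1,f(5)=1,f(2)=1,f(1)=1 ⇒ 4
q^11  k|11↦f(k): 11:1 1:1  a_11=2
n=12: 1·12 2·6 3·4 4·3 6·2 12·1  f→[1+1+1+1+1+1]=6
[q^13] f(13)=1,f(1)=1 ⇒ 2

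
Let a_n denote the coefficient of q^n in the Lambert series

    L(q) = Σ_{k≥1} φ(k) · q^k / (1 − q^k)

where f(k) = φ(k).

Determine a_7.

q^7  k|7↦φ(k): 7:6 1:1  a_7=7

a_7 = 7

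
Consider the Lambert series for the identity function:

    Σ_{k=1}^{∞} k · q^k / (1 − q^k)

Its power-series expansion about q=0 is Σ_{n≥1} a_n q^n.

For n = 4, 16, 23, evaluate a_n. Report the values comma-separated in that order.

d|4:{4,2,1}  Σf=4+2+1=7
q^16  k|16↦f(k): 16:16 8:8 4:4 2:2 1:1  a_16=31
n=23: 1·23 23·1  f→[1+23]=24

7, 31, 24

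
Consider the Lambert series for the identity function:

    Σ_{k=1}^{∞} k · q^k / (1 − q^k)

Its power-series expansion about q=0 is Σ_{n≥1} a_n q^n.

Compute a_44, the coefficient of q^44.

q^44  k|44↦f(k): 44:44 22:22 11:11 4:4 2:2 1:1  a_44=84

a_44 = 84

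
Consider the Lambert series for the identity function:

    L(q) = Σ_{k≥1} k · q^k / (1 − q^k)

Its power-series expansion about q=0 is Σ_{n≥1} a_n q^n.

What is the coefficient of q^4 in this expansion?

d|4:{1,2,4}  Σf=1+2+4=7

a_4 = 7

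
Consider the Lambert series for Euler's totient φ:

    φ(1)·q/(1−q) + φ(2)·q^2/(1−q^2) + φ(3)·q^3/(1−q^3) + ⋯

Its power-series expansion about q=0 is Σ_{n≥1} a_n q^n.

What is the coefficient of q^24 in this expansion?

n=24: 1·24 2·12 3·8 4·6 6·4 8·3 12·2 24·1  φ→[1+1+2+2+2+4+4+8]=24

a_24 = 24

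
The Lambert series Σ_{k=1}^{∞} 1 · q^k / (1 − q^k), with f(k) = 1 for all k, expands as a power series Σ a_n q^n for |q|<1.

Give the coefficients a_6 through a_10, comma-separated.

4, 2, 4, 3, 4

n=6: 6·1 3·2 2·3 1·6  f→[1+1+1+1]=4
q^7  k|7↦f(k): 7:1 1:1  a_7=2
[q^8] f(1)=1,f(2)=1,f(4)=1,f(8)=1 ⇒ 4
d|9:{9,3,1}  Σf=1+1+1=3
[q^10] f(1)=1,f(2)=1,f(5)=1,f(10)=1 ⇒ 4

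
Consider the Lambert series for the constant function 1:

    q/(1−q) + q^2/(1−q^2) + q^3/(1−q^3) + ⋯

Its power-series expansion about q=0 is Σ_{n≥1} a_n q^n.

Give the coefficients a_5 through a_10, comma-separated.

2, 4, 2, 4, 3, 4

n=5: 1·5 5·1  f→[1+1]=2
n=6: 6·1 3·2 2·3 1·6  f→[1+1+1+1]=4
n=7: 1·7 7·1  f→[1+1]=2
[q^8] f(8)=1,f(4)=1,f(2)=1,f(1)=1 ⇒ 4
[q^9] f(9)=1,f(3)=1,f(1)=1 ⇒ 3
q^10  k|10↦f(k): 1:1 2:1 5:1 10:1  a_10=4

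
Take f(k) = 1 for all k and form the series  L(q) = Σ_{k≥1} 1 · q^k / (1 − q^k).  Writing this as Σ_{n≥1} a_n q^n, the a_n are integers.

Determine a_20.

a_20 = 6

d|20:{1,2,4,5,10,20}  Σf=1+1+1+1+1+1=6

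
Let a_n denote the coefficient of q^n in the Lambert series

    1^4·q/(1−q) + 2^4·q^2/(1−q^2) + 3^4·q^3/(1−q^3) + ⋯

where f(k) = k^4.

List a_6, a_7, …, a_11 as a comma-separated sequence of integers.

[q^6] f(1)=1,f(2)=16,f(3)=81,f(6)=1296 ⇒ 1394
d|7:{7,1}  Σf=2401+1=2402
[q^8] f(1)=1,f(2)=16,f(4)=256,f(8)=4096 ⇒ 4369
n=9: 1·9 3·3 9·1  f→[1+81+6561]=6643
d|10:{1,2,5,10}  Σf=1+16+625+10000=10642
n=11: 11·1 1·11  f→[14641+1]=14642

1394, 2402, 4369, 6643, 10642, 14642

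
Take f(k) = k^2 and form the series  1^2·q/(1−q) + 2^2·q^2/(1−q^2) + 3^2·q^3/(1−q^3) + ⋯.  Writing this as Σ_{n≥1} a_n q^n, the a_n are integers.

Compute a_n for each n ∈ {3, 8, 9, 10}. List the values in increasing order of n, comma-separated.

10, 85, 91, 130

[q^3] f(3)=9,f(1)=1 ⇒ 10
q^8  k|8↦f(k): 1:1 2:4 4:16 8:64  a_8=85
[q^9] f(1)=1,f(3)=9,f(9)=81 ⇒ 91
n=10: 1·10 2·5 5·2 10·1  f→[1+4+25+100]=130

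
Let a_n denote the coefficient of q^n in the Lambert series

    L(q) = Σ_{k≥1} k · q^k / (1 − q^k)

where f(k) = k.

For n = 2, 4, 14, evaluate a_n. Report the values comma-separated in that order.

3, 7, 24

n=2: 2·1 1·2  f→[2+1]=3
n=4: 4·1 2·2 1·4  f→[4+2+1]=7
[q^14] f(1)=1,f(2)=2,f(7)=7,f(14)=14 ⇒ 24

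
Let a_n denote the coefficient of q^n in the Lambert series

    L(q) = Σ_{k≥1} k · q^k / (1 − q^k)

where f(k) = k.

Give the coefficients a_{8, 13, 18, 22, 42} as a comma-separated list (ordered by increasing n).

[q^8] f(8)=8,f(4)=4,f(2)=2,f(1)=1 ⇒ 15
[q^13] f(1)=1,f(13)=13 ⇒ 14
d|18:{18,9,6,3,2,1}  Σf=18+9+6+3+2+1=39
q^22  k|22↦f(k): 22:22 11:11 2:2 1:1  a_22=36
n=42: 42·1 21·2 14·3 7·6 6·7 3·14 2·21 1·42  f→[42+21+14+7+6+3+2+1]=96

15, 14, 39, 36, 96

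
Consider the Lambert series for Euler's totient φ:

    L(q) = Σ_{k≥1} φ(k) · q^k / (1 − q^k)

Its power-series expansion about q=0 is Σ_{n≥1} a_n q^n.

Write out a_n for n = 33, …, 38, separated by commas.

[q^33] φ(1)=1,φ(3)=2,φ(11)=10,φ(33)=20 ⇒ 33
q^34  k|34↦φ(k): 34:16 17:16 2:1 1:1  a_34=34
[q^35] φ(35)=24,φ(7)=6,φ(5)=4,φ(1)=1 ⇒ 35
n=36: 1·36 2·18 3·12 4·9 6·6 9·4 12·3 18·2 36·1  φ→[1+1+2+2+2+6+4+6+12]=36
d|37:{1,37}  Σφ=1+36=37
q^38  k|38↦φ(k): 1:1 2:1 19:18 38:18  a_38=38

33, 34, 35, 36, 37, 38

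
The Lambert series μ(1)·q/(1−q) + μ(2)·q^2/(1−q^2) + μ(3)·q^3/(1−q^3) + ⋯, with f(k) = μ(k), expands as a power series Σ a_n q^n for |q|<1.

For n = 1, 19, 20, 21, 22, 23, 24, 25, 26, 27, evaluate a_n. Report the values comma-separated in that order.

1, 0, 0, 0, 0, 0, 0, 0, 0, 0

d|1:{1}  Σμ=1=1
[q^19] μ(19)=-1,μ(1)=1 ⇒ 0
q^20  k|20↦μ(k): 1:1 2:-1 4:0 5:-1 10:1 20:0  a_20=0
n=21: 1·21 3·7 7·3 21·1  μ→[1+(-1)+(-1)+1]=0
d|22:{22,11,2,1}  Σμ=1+(-1)+(-1)+1=0
d|23:{1,23}  Σμ=1+(-1)=0
n=24: 1·24 2·12 3·8 4·6 6·4 8·3 12·2 24·1  μ→[1+(-1)+(-1)+0+1+0+0+0]=0
d|25:{1,5,25}  Σμ=1+(-1)+0=0
d|26:{26,13,2,1}  Σμ=1+(-1)+(-1)+1=0
q^27  k|27↦μ(k): 27:0 9:0 3:-1 1:1  a_27=0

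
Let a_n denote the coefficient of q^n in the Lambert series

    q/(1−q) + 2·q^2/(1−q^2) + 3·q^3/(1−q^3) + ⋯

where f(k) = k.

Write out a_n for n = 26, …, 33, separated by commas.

42, 40, 56, 30, 72, 32, 63, 48

d|26:{26,13,2,1}  Σf=26+13+2+1=42
n=27: 27·1 9·3 3·9 1·27  f→[27+9+3+1]=40
n=28: 28·1 14·2 7·4 4·7 2·14 1·28  f→[28+14+7+4+2+1]=56
[q^29] f(29)=29,f(1)=1 ⇒ 30
n=30: 30·1 15·2 10·3 6·5 5·6 3·10 2·15 1·30  f→[30+15+10+6+5+3+2+1]=72
[q^31] f(31)=31,f(1)=1 ⇒ 32
q^32  k|32↦f(k): 32:32 16:16 8:8 4:4 2:2 1:1  a_32=63
[q^33] f(33)=33,f(11)=11,f(3)=3,f(1)=1 ⇒ 48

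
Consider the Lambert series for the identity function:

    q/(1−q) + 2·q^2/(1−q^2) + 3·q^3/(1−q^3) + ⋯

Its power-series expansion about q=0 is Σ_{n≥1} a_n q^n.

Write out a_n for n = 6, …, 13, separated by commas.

12, 8, 15, 13, 18, 12, 28, 14

d|6:{1,2,3,6}  Σf=1+2+3+6=12
n=7: 1·7 7·1  f→[1+7]=8
n=8: 8·1 4·2 2·4 1·8  f→[8+4+2+1]=15
n=9: 1·9 3·3 9·1  f→[1+3+9]=13
n=10: 1·10 2·5 5·2 10·1  f→[1+2+5+10]=18
n=11: 1·11 11·1  f→[1+11]=12
d|12:{1,2,3,4,6,12}  Σf=1+2+3+4+6+12=28
[q^13] f(1)=1,f(13)=13 ⇒ 14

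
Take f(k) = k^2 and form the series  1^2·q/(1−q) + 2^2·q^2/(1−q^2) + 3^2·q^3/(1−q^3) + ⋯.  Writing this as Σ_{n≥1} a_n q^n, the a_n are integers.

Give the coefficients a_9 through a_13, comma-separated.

91, 130, 122, 210, 170

[q^9] f(9)=81,f(3)=9,f(1)=1 ⇒ 91
d|10:{1,2,5,10}  Σf=1+4+25+100=130
d|11:{1,11}  Σf=1+121=122
[q^12] f(12)=144,f(6)=36,f(4)=16,f(3)=9,f(2)=4,f(1)=1 ⇒ 210
q^13  k|13↦f(k): 1:1 13:169  a_13=170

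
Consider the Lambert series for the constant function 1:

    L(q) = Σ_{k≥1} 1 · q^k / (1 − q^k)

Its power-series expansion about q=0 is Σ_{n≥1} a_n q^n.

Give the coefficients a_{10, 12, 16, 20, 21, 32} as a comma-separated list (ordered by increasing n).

4, 6, 5, 6, 4, 6

d|10:{1,2,5,10}  Σf=1+1+1+1=4
n=12: 1·12 2·6 3·4 4·3 6·2 12·1  f→[1+1+1+1+1+1]=6
[q^16] f(16)=1,f(8)=1,f(4)=1,f(2)=1,f(1)=1 ⇒ 5
d|20:{1,2,4,5,10,20}  Σf=1+1+1+1+1+1=6
q^21  k|21↦f(k): 21:1 7:1 3:1 1:1  a_21=4
q^32  k|32↦f(k): 32:1 16:1 8:1 4:1 2:1 1:1  a_32=6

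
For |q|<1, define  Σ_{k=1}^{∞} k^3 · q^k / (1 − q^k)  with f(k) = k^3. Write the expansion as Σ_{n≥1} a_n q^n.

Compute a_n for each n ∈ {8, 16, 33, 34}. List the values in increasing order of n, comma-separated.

585, 4681, 37296, 44226

n=8: 8·1 4·2 2·4 1·8  f→[512+64+8+1]=585
[q^16] f(16)=4096,f(8)=512,f(4)=64,f(2)=8,f(1)=1 ⇒ 4681
[q^33] f(1)=1,f(3)=27,f(11)=1331,f(33)=35937 ⇒ 37296
q^34  k|34↦f(k): 1:1 2:8 17:4913 34:39304  a_34=44226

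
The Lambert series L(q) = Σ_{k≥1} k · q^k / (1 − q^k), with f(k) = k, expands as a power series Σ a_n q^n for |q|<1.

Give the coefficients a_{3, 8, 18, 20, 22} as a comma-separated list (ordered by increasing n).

d|3:{3,1}  Σf=3+1=4
q^8  k|8↦f(k): 1:1 2:2 4:4 8:8  a_8=15
n=18: 1·18 2·9 3·6 6·3 9·2 18·1  f→[1+2+3+6+9+18]=39
[q^20] f(20)=20,f(10)=10,f(5)=5,f(4)=4,f(2)=2,f(1)=1 ⇒ 42
q^22  k|22↦f(k): 1:1 2:2 11:11 22:22  a_22=36

4, 15, 39, 42, 36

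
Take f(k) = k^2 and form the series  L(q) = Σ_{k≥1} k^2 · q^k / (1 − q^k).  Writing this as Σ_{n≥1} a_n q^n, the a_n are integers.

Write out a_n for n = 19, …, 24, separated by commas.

362, 546, 500, 610, 530, 850

n=19: 19·1 1·19  f→[361+1]=362
n=20: 1·20 2·10 4·5 5·4 10·2 20·1  f→[1+4+16+25+100+400]=546
d|21:{1,3,7,21}  Σf=1+9+49+441=500
d|22:{22,11,2,1}  Σf=484+121+4+1=610
n=23: 23·1 1·23  f→[529+1]=530
d|24:{24,12,8,6,4,3,2,1}  Σf=576+144+64+36+16+9+4+1=850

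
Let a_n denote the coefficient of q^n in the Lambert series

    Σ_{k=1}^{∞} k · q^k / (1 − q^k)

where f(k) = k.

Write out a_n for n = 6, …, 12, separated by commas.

12, 8, 15, 13, 18, 12, 28

d|6:{1,2,3,6}  Σf=1+2+3+6=12
d|7:{7,1}  Σf=7+1=8
n=8: 8·1 4·2 2·4 1·8  f→[8+4+2+1]=15
q^9  k|9↦f(k): 9:9 3:3 1:1  a_9=13
n=10: 1·10 2·5 5·2 10·1  f→[1+2+5+10]=18
d|11:{1,11}  Σf=1+11=12
n=12: 1·12 2·6 3·4 4·3 6·2 12·1  f→[1+2+3+4+6+12]=28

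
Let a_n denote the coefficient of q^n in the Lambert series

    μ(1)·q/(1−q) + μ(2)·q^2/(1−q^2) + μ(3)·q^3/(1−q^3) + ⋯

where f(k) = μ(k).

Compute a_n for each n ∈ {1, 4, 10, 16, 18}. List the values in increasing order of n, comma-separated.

1, 0, 0, 0, 0

[q^1] μ(1)=1 ⇒ 1
n=4: 4·1 2·2 1·4  μ→[0+(-1)+1]=0
q^10  k|10↦μ(k): 10:1 5:-1 2:-1 1:1  a_10=0
n=16: 1·16 2·8 4·4 8·2 16·1  μ→[1+(-1)+0+0+0]=0
n=18: 1·18 2·9 3·6 6·3 9·2 18·1  μ→[1+(-1)+(-1)+1+0+0]=0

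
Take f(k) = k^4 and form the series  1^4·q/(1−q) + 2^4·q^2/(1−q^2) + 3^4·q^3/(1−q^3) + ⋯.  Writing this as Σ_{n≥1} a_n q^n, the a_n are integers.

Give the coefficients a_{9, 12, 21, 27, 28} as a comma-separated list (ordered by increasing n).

6643, 22386, 196964, 538084, 655746

d|9:{9,3,1}  Σf=6561+81+1=6643
n=12: 12·1 6·2 4·3 3·4 2·6 1·12  f→[20736+1296+256+81+16+1]=22386
d|21:{1,3,7,21}  Σf=1+81+2401+194481=196964
[q^27] f(1)=1,f(3)=81,f(9)=6561,f(27)=531441 ⇒ 538084
d|28:{1,2,4,7,14,28}  Σf=1+16+256+2401+38416+614656=655746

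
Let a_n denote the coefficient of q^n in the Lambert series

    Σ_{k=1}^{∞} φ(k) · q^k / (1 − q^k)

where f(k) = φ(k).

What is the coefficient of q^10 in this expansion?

q^10  k|10↦φ(k): 1:1 2:1 5:4 10:4  a_10=10

a_10 = 10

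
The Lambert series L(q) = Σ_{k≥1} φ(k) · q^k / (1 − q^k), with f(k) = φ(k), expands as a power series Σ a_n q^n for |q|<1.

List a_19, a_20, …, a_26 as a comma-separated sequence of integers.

n=19: 1·19 19·1  φ→[1+18]=19
n=20: 20·1 10·2 5·4 4·5 2·10 1·20  φ→[8+4+4+2+1+1]=20
d|21:{1,3,7,21}  Σφ=1+2+6+12=21
[q^22] φ(22)=10,φ(11)=10,φ(2)=1,φ(1)=1 ⇒ 22
d|23:{23,1}  Σφ=22+1=23
q^24  k|24↦φ(k): 24:8 12:4 8:4 6:2 4:2 3:2 2:1 1:1  a_24=24
d|25:{25,5,1}  Σφ=20+4+1=25
n=26: 26·1 13·2 2·13 1·26  φ→[12+12+1+1]=26

19, 20, 21, 22, 23, 24, 25, 26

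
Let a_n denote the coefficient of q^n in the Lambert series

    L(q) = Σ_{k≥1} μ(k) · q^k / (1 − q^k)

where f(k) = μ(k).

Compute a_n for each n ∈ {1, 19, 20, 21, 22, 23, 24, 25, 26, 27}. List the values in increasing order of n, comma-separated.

1, 0, 0, 0, 0, 0, 0, 0, 0, 0

[q^1] μ(1)=1 ⇒ 1
[q^19] μ(1)=1,μ(19)=-1 ⇒ 0
n=20: 20·1 10·2 5·4 4·5 2·10 1·20  μ→[0+1+(-1)+0+(-1)+1]=0
n=21: 21·1 7·3 3·7 1·21  μ→[1+(-1)+(-1)+1]=0
n=22: 22·1 11·2 2·11 1·22  μ→[1+(-1)+(-1)+1]=0
d|23:{23,1}  Σμ=(-1)+1=0
n=24: 1·24 2·12 3·8 4·6 6·4 8·3 12·2 24·1  μ→[1+(-1)+(-1)+0+1+0+0+0]=0
d|25:{25,5,1}  Σμ=0+(-1)+1=0
d|26:{1,2,13,26}  Σμ=1+(-1)+(-1)+1=0
[q^27] μ(27)=0,μ(9)=0,μ(3)=-1,μ(1)=1 ⇒ 0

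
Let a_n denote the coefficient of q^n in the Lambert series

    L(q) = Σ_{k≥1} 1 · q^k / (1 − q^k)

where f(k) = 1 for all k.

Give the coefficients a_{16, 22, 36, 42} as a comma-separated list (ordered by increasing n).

5, 4, 9, 8

n=16: 1·16 2·8 4·4 8·2 16·1  f→[1+1+1+1+1]=5
d|22:{1,2,11,22}  Σf=1+1+1+1=4
[q^36] f(36)=1,f(18)=1,f(12)=1,f(9)=1,f(6)=1,f(4)=1,f(3)=1,f(2)=1,f(1)=1 ⇒ 9
[q^42] f(1)=1,f(2)=1,f(3)=1,f(6)=1,f(7)=1,f(14)=1,f(21)=1,f(42)=1 ⇒ 8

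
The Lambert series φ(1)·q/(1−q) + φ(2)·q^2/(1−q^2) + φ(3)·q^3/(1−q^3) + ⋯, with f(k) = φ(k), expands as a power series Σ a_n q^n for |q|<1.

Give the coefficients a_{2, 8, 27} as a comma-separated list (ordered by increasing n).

d|2:{1,2}  Σφ=1+1=2
n=8: 8·1 4·2 2·4 1·8  φ→[4+2+1+1]=8
q^27  k|27↦φ(k): 1:1 3:2 9:6 27:18  a_27=27

2, 8, 27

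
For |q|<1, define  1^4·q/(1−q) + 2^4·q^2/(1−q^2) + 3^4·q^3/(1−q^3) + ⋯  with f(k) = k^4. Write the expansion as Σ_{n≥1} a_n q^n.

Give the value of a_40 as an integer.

q^40  k|40↦f(k): 40:2560000 20:160000 10:10000 8:4096 5:625 4:256 2:16 1:1  a_40=2734994

a_40 = 2734994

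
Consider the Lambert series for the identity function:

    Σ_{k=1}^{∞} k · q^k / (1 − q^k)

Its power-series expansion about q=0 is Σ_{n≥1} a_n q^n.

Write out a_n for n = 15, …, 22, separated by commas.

n=15: 15·1 5·3 3·5 1·15  f→[15+5+3+1]=24
q^16  k|16↦f(k): 16:16 8:8 4:4 2:2 1:1  a_16=31
d|17:{17,1}  Σf=17+1=18
[q^18] f(1)=1,f(2)=2,f(3)=3,f(6)=6,f(9)=9,f(18)=18 ⇒ 39
d|19:{1,19}  Σf=1+19=20
n=20: 1·20 2·10 4·5 5·4 10·2 20·1  f→[1+2+4+5+10+20]=42
q^21  k|21↦f(k): 1:1 3:3 7:7 21:21  a_21=32
[q^22] f(22)=22,f(11)=11,f(2)=2,f(1)=1 ⇒ 36

24, 31, 18, 39, 20, 42, 32, 36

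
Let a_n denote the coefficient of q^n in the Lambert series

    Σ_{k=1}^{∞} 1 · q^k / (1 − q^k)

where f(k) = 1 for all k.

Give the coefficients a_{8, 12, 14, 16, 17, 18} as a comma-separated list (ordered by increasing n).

n=8: 8·1 4·2 2·4 1·8  f→[1+1+1+1]=4
[q^12] f(1)=1,f(2)=1,f(3)=1,f(4)=1,f(6)=1,f(12)=1 ⇒ 6
n=14: 1·14 2·7 7·2 14·1  f→[1+1+1+1]=4
d|16:{16,8,4,2,1}  Σf=1+1+1+1+1=5
d|17:{17,1}  Σf=1+1=2
[q^18] f(18)=1,f(9)=1,f(6)=1,f(3)=1,f(2)=1,f(1)=1 ⇒ 6

4, 6, 4, 5, 2, 6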